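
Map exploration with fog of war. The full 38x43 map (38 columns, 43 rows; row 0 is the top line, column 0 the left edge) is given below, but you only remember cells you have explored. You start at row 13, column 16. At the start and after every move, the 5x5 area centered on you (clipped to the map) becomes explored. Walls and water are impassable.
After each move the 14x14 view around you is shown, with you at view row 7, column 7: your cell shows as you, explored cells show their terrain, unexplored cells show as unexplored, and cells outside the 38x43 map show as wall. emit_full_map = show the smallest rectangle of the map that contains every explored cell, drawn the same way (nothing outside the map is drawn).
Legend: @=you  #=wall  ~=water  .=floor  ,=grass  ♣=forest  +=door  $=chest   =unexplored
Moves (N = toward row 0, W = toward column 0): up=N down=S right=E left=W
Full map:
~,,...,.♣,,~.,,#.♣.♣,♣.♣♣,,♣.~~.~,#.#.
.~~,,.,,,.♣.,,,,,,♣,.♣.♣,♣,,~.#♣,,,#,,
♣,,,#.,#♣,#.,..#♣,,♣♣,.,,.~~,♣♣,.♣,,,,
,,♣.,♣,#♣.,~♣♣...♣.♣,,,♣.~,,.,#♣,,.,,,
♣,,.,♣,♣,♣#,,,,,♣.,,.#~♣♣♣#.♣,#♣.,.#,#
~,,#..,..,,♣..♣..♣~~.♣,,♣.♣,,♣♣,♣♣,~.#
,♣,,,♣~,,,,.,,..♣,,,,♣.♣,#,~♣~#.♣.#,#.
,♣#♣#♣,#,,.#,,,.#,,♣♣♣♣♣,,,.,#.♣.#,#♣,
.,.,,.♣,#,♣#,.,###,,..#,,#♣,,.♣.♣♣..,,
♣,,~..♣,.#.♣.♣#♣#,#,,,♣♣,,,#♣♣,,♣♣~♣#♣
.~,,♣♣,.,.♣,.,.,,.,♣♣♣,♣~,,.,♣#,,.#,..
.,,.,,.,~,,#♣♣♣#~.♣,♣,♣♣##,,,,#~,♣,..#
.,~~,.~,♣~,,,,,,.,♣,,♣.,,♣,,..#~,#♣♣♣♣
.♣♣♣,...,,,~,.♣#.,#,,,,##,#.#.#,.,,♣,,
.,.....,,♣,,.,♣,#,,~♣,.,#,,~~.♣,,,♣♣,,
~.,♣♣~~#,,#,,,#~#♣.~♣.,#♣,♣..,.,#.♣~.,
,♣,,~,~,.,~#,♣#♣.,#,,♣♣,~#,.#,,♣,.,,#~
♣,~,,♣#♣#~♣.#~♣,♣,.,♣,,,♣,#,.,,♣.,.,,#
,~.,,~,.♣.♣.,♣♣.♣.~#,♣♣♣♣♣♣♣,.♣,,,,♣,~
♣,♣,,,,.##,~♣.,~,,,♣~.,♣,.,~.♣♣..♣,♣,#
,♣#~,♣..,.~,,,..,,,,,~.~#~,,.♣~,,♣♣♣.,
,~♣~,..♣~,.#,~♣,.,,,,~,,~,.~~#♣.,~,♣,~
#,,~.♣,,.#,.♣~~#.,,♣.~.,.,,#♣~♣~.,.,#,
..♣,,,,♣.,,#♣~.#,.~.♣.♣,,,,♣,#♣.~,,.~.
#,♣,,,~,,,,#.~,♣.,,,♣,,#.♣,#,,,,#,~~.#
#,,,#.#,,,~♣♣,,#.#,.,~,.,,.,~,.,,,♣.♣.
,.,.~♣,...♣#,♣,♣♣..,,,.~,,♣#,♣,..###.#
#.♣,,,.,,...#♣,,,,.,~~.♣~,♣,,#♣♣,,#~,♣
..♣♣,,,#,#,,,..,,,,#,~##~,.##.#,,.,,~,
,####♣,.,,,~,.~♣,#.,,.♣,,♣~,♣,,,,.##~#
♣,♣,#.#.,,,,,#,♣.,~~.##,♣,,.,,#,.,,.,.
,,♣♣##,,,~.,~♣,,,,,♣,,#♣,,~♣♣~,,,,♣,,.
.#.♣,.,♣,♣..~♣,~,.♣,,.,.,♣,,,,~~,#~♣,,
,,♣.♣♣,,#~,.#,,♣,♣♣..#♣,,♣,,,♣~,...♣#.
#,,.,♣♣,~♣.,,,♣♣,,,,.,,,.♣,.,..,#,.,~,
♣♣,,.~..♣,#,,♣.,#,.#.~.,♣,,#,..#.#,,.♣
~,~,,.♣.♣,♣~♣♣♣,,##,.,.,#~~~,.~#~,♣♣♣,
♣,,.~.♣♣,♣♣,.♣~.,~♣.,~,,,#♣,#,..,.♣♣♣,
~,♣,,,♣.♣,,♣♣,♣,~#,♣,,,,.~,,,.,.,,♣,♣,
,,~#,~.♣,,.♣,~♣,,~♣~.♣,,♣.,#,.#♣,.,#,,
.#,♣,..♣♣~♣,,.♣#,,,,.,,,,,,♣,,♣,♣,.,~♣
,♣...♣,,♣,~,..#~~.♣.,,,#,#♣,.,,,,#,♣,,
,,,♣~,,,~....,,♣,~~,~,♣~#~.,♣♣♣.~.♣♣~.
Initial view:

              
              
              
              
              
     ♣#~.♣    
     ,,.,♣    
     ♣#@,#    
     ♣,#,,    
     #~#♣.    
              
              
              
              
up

              
              
              
              
              
     .,,.,    
     ♣#~.♣    
     ,,@,♣    
     ♣#.,#    
     ♣,#,,    
     #~#♣.    
              
              
              

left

              
              
              
              
              
     ,.,,.,   
     ♣♣#~.♣   
     ,,@.,♣   
     .♣#.,#   
     ,♣,#,,   
      #~#♣.   
              
              
              

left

              
              
              
              
              
     .,.,,.,  
     ♣♣♣#~.♣  
     ,,@,.,♣  
     ,.♣#.,#  
     .,♣,#,,  
       #~#♣.  
              
              
              

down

              
              
              
              
     .,.,,.,  
     ♣♣♣#~.♣  
     ,,,,.,♣  
     ,.@#.,#  
     .,♣,#,,  
     ,,#~#♣.  
              
              
              
              

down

              
              
              
     .,.,,.,  
     ♣♣♣#~.♣  
     ,,,,.,♣  
     ,.♣#.,#  
     .,@,#,,  
     ,,#~#♣.  
     ,♣#♣.    
              
              
              
              

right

              
              
              
    .,.,,.,   
    ♣♣♣#~.♣   
    ,,,,.,♣   
    ,.♣#.,#   
    .,♣@#,,   
    ,,#~#♣.   
    ,♣#♣.,    
              
              
              
              

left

              
              
              
     .,.,,.,  
     ♣♣♣#~.♣  
     ,,,,.,♣  
     ,.♣#.,#  
     .,@,#,,  
     ,,#~#♣.  
     ,♣#♣.,   
              
              
              
              

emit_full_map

.,.,,.,
♣♣♣#~.♣
,,,,.,♣
,.♣#.,#
.,@,#,,
,,#~#♣.
,♣#♣., 

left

              
              
              
      .,.,,., 
      ♣♣♣#~.♣ 
     ,,,,,.,♣ 
     ~,.♣#.,# 
     ,.@♣,#,, 
     ,,,#~#♣. 
     #,♣#♣.,  
              
              
              
              

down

              
              
      .,.,,., 
      ♣♣♣#~.♣ 
     ,,,,,.,♣ 
     ~,.♣#.,# 
     ,.,♣,#,, 
     ,,@#~#♣. 
     #,♣#♣.,  
     .#~♣,    
              
              
              
              

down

              
      .,.,,., 
      ♣♣♣#~.♣ 
     ,,,,,.,♣ 
     ~,.♣#.,# 
     ,.,♣,#,, 
     ,,,#~#♣. 
     #,@#♣.,  
     .#~♣,    
     .,♣♣.    
              
              
              
              

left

              
       .,.,,.,
       ♣♣♣#~.♣
      ,,,,,.,♣
      ~,.♣#.,#
     ,,.,♣,#,,
     #,,,#~#♣.
     ~#@♣#♣., 
     ♣.#~♣,   
     ♣.,♣♣.   
              
              
              
              

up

              
              
       .,.,,.,
       ♣♣♣#~.♣
      ,,,,,.,♣
     ,~,.♣#.,#
     ,,.,♣,#,,
     #,@,#~#♣.
     ~#,♣#♣., 
     ♣.#~♣,   
     ♣.,♣♣.   
              
              
              

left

              
              
        .,.,,.
        ♣♣♣#~.
       ,,,,,.,
     ,,~,.♣#.,
     ♣,,.,♣,#,
     ,#@,,#~#♣
     ,~#,♣#♣.,
     ~♣.#~♣,  
      ♣.,♣♣.  
              
              
              

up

              
              
              
        .,.,,.
        ♣♣♣#~.
     ~,,,,,,.,
     ,,~,.♣#.,
     ♣,@.,♣,#,
     ,#,,,#~#♣
     ,~#,♣#♣.,
     ~♣.#~♣,  
      ♣.,♣♣.  
              
              

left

              
              
              
         .,.,,
         ♣♣♣#~
     ♣~,,,,,,.
     ,,,~,.♣#.
     ,♣@,.,♣,#
     ,,#,,,#~#
     .,~#,♣#♣.
      ~♣.#~♣, 
       ♣.,♣♣. 
              
              

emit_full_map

    .,.,,.,
    ♣♣♣#~.♣
♣~,,,,,,.,♣
,,,~,.♣#.,#
,♣@,.,♣,#,,
,,#,,,#~#♣.
.,~#,♣#♣., 
 ~♣.#~♣,   
  ♣.,♣♣.   


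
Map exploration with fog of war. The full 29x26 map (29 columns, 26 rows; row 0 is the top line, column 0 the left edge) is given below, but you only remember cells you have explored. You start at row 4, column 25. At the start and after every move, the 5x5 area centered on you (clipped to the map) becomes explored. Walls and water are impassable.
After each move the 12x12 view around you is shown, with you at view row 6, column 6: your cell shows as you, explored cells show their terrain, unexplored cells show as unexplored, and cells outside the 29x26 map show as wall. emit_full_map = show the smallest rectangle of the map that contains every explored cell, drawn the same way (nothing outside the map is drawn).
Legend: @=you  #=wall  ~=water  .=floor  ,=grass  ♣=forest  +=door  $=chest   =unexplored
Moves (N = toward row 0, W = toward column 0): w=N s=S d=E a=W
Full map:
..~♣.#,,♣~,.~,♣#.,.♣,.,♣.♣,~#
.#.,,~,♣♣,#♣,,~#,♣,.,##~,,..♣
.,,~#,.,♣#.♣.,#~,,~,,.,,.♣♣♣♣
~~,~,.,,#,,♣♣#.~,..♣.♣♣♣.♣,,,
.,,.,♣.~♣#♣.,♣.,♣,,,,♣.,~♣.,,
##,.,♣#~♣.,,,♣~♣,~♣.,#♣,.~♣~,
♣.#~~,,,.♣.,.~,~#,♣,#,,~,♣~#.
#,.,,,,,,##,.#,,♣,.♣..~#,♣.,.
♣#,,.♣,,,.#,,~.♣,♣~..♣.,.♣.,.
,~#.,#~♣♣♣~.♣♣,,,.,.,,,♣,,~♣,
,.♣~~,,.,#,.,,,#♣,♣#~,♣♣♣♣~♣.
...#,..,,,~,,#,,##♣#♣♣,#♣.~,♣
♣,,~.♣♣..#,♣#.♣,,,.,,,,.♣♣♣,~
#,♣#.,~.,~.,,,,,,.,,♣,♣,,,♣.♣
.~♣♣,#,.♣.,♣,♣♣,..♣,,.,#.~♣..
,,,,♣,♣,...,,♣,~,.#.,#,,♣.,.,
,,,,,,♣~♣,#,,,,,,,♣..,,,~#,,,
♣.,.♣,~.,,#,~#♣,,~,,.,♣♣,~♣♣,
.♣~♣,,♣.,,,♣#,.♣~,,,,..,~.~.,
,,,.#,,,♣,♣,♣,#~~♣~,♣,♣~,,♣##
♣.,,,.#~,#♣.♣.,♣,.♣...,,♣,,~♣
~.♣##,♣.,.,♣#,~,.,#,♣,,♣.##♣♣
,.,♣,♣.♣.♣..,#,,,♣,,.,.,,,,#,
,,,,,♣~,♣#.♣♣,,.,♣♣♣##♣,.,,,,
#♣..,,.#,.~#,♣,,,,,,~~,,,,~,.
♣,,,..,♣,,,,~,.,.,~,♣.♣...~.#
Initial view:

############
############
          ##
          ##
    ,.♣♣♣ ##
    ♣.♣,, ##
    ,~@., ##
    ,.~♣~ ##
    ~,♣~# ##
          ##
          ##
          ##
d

############
############
         ###
         ###
   ,.♣♣♣♣###
   ♣.♣,,,###
   ,~♣@,,###
   ,.~♣~,###
   ~,♣~#.###
         ###
         ###
         ###

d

############
############
        ####
        ####
  ,.♣♣♣♣####
  ♣.♣,,,####
  ,~♣.@,####
  ,.~♣~,####
  ~,♣~#.####
        ####
        ####
        ####

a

############
############
         ###
         ###
   ,.♣♣♣♣###
   ♣.♣,,,###
   ,~♣@,,###
   ,.~♣~,###
   ~,♣~#.###
         ###
         ###
         ###

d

############
############
        ####
        ####
  ,.♣♣♣♣####
  ♣.♣,,,####
  ,~♣.@,####
  ,.~♣~,####
  ~,♣~#.####
        ####
        ####
        ####

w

############
############
############
        ####
    ,..♣####
  ,.♣♣♣♣####
  ♣.♣,@,####
  ,~♣.,,####
  ,.~♣~,####
  ~,♣~#.####
        ####
        ####

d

############
############
############
       #####
   ,..♣#####
 ,.♣♣♣♣#####
 ♣.♣,,@#####
 ,~♣.,,#####
 ,.~♣~,#####
 ~,♣~#.#####
       #####
       #####

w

############
############
############
############
    ,~######
   ,..♣#####
 ,.♣♣♣@#####
 ♣.♣,,,#####
 ,~♣.,,#####
 ,.~♣~,#####
 ~,♣~#.#####
       #####

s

############
############
############
    ,~######
   ,..♣#####
 ,.♣♣♣♣#####
 ♣.♣,,@#####
 ,~♣.,,#####
 ,.~♣~,#####
 ~,♣~#.#####
       #####
       #####

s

############
############
    ,~######
   ,..♣#####
 ,.♣♣♣♣#####
 ♣.♣,,,#####
 ,~♣.,@#####
 ,.~♣~,#####
 ~,♣~#.#####
       #####
       #####
       #####

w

############
############
############
    ,~######
   ,..♣#####
 ,.♣♣♣♣#####
 ♣.♣,,@#####
 ,~♣.,,#####
 ,.~♣~,#####
 ~,♣~#.#####
       #####
       #####

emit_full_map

   ,~#
  ,..♣
,.♣♣♣♣
♣.♣,,@
,~♣.,,
,.~♣~,
~,♣~#.

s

############
############
    ,~######
   ,..♣#####
 ,.♣♣♣♣#####
 ♣.♣,,,#####
 ,~♣.,@#####
 ,.~♣~,#####
 ~,♣~#.#####
       #####
       #####
       #####

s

############
    ,~######
   ,..♣#####
 ,.♣♣♣♣#####
 ♣.♣,,,#####
 ,~♣.,,#####
 ,.~♣~@#####
 ~,♣~#.#####
    .,.#####
       #####
       #####
       #####

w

############
############
    ,~######
   ,..♣#####
 ,.♣♣♣♣#####
 ♣.♣,,,#####
 ,~♣.,@#####
 ,.~♣~,#####
 ~,♣~#.#####
    .,.#####
       #####
       #####

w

############
############
############
    ,~######
   ,..♣#####
 ,.♣♣♣♣#####
 ♣.♣,,@#####
 ,~♣.,,#####
 ,.~♣~,#####
 ~,♣~#.#####
    .,.#####
       #####

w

############
############
############
############
    ,~######
   ,..♣#####
 ,.♣♣♣@#####
 ♣.♣,,,#####
 ,~♣.,,#####
 ,.~♣~,#####
 ~,♣~#.#####
    .,.#####

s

############
############
############
    ,~######
   ,..♣#####
 ,.♣♣♣♣#####
 ♣.♣,,@#####
 ,~♣.,,#####
 ,.~♣~,#####
 ~,♣~#.#####
    .,.#####
       #####

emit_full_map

   ,~#
  ,..♣
,.♣♣♣♣
♣.♣,,@
,~♣.,,
,.~♣~,
~,♣~#.
   .,.

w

############
############
############
############
    ,~######
   ,..♣#####
 ,.♣♣♣@#####
 ♣.♣,,,#####
 ,~♣.,,#####
 ,.~♣~,#####
 ~,♣~#.#####
    .,.#####


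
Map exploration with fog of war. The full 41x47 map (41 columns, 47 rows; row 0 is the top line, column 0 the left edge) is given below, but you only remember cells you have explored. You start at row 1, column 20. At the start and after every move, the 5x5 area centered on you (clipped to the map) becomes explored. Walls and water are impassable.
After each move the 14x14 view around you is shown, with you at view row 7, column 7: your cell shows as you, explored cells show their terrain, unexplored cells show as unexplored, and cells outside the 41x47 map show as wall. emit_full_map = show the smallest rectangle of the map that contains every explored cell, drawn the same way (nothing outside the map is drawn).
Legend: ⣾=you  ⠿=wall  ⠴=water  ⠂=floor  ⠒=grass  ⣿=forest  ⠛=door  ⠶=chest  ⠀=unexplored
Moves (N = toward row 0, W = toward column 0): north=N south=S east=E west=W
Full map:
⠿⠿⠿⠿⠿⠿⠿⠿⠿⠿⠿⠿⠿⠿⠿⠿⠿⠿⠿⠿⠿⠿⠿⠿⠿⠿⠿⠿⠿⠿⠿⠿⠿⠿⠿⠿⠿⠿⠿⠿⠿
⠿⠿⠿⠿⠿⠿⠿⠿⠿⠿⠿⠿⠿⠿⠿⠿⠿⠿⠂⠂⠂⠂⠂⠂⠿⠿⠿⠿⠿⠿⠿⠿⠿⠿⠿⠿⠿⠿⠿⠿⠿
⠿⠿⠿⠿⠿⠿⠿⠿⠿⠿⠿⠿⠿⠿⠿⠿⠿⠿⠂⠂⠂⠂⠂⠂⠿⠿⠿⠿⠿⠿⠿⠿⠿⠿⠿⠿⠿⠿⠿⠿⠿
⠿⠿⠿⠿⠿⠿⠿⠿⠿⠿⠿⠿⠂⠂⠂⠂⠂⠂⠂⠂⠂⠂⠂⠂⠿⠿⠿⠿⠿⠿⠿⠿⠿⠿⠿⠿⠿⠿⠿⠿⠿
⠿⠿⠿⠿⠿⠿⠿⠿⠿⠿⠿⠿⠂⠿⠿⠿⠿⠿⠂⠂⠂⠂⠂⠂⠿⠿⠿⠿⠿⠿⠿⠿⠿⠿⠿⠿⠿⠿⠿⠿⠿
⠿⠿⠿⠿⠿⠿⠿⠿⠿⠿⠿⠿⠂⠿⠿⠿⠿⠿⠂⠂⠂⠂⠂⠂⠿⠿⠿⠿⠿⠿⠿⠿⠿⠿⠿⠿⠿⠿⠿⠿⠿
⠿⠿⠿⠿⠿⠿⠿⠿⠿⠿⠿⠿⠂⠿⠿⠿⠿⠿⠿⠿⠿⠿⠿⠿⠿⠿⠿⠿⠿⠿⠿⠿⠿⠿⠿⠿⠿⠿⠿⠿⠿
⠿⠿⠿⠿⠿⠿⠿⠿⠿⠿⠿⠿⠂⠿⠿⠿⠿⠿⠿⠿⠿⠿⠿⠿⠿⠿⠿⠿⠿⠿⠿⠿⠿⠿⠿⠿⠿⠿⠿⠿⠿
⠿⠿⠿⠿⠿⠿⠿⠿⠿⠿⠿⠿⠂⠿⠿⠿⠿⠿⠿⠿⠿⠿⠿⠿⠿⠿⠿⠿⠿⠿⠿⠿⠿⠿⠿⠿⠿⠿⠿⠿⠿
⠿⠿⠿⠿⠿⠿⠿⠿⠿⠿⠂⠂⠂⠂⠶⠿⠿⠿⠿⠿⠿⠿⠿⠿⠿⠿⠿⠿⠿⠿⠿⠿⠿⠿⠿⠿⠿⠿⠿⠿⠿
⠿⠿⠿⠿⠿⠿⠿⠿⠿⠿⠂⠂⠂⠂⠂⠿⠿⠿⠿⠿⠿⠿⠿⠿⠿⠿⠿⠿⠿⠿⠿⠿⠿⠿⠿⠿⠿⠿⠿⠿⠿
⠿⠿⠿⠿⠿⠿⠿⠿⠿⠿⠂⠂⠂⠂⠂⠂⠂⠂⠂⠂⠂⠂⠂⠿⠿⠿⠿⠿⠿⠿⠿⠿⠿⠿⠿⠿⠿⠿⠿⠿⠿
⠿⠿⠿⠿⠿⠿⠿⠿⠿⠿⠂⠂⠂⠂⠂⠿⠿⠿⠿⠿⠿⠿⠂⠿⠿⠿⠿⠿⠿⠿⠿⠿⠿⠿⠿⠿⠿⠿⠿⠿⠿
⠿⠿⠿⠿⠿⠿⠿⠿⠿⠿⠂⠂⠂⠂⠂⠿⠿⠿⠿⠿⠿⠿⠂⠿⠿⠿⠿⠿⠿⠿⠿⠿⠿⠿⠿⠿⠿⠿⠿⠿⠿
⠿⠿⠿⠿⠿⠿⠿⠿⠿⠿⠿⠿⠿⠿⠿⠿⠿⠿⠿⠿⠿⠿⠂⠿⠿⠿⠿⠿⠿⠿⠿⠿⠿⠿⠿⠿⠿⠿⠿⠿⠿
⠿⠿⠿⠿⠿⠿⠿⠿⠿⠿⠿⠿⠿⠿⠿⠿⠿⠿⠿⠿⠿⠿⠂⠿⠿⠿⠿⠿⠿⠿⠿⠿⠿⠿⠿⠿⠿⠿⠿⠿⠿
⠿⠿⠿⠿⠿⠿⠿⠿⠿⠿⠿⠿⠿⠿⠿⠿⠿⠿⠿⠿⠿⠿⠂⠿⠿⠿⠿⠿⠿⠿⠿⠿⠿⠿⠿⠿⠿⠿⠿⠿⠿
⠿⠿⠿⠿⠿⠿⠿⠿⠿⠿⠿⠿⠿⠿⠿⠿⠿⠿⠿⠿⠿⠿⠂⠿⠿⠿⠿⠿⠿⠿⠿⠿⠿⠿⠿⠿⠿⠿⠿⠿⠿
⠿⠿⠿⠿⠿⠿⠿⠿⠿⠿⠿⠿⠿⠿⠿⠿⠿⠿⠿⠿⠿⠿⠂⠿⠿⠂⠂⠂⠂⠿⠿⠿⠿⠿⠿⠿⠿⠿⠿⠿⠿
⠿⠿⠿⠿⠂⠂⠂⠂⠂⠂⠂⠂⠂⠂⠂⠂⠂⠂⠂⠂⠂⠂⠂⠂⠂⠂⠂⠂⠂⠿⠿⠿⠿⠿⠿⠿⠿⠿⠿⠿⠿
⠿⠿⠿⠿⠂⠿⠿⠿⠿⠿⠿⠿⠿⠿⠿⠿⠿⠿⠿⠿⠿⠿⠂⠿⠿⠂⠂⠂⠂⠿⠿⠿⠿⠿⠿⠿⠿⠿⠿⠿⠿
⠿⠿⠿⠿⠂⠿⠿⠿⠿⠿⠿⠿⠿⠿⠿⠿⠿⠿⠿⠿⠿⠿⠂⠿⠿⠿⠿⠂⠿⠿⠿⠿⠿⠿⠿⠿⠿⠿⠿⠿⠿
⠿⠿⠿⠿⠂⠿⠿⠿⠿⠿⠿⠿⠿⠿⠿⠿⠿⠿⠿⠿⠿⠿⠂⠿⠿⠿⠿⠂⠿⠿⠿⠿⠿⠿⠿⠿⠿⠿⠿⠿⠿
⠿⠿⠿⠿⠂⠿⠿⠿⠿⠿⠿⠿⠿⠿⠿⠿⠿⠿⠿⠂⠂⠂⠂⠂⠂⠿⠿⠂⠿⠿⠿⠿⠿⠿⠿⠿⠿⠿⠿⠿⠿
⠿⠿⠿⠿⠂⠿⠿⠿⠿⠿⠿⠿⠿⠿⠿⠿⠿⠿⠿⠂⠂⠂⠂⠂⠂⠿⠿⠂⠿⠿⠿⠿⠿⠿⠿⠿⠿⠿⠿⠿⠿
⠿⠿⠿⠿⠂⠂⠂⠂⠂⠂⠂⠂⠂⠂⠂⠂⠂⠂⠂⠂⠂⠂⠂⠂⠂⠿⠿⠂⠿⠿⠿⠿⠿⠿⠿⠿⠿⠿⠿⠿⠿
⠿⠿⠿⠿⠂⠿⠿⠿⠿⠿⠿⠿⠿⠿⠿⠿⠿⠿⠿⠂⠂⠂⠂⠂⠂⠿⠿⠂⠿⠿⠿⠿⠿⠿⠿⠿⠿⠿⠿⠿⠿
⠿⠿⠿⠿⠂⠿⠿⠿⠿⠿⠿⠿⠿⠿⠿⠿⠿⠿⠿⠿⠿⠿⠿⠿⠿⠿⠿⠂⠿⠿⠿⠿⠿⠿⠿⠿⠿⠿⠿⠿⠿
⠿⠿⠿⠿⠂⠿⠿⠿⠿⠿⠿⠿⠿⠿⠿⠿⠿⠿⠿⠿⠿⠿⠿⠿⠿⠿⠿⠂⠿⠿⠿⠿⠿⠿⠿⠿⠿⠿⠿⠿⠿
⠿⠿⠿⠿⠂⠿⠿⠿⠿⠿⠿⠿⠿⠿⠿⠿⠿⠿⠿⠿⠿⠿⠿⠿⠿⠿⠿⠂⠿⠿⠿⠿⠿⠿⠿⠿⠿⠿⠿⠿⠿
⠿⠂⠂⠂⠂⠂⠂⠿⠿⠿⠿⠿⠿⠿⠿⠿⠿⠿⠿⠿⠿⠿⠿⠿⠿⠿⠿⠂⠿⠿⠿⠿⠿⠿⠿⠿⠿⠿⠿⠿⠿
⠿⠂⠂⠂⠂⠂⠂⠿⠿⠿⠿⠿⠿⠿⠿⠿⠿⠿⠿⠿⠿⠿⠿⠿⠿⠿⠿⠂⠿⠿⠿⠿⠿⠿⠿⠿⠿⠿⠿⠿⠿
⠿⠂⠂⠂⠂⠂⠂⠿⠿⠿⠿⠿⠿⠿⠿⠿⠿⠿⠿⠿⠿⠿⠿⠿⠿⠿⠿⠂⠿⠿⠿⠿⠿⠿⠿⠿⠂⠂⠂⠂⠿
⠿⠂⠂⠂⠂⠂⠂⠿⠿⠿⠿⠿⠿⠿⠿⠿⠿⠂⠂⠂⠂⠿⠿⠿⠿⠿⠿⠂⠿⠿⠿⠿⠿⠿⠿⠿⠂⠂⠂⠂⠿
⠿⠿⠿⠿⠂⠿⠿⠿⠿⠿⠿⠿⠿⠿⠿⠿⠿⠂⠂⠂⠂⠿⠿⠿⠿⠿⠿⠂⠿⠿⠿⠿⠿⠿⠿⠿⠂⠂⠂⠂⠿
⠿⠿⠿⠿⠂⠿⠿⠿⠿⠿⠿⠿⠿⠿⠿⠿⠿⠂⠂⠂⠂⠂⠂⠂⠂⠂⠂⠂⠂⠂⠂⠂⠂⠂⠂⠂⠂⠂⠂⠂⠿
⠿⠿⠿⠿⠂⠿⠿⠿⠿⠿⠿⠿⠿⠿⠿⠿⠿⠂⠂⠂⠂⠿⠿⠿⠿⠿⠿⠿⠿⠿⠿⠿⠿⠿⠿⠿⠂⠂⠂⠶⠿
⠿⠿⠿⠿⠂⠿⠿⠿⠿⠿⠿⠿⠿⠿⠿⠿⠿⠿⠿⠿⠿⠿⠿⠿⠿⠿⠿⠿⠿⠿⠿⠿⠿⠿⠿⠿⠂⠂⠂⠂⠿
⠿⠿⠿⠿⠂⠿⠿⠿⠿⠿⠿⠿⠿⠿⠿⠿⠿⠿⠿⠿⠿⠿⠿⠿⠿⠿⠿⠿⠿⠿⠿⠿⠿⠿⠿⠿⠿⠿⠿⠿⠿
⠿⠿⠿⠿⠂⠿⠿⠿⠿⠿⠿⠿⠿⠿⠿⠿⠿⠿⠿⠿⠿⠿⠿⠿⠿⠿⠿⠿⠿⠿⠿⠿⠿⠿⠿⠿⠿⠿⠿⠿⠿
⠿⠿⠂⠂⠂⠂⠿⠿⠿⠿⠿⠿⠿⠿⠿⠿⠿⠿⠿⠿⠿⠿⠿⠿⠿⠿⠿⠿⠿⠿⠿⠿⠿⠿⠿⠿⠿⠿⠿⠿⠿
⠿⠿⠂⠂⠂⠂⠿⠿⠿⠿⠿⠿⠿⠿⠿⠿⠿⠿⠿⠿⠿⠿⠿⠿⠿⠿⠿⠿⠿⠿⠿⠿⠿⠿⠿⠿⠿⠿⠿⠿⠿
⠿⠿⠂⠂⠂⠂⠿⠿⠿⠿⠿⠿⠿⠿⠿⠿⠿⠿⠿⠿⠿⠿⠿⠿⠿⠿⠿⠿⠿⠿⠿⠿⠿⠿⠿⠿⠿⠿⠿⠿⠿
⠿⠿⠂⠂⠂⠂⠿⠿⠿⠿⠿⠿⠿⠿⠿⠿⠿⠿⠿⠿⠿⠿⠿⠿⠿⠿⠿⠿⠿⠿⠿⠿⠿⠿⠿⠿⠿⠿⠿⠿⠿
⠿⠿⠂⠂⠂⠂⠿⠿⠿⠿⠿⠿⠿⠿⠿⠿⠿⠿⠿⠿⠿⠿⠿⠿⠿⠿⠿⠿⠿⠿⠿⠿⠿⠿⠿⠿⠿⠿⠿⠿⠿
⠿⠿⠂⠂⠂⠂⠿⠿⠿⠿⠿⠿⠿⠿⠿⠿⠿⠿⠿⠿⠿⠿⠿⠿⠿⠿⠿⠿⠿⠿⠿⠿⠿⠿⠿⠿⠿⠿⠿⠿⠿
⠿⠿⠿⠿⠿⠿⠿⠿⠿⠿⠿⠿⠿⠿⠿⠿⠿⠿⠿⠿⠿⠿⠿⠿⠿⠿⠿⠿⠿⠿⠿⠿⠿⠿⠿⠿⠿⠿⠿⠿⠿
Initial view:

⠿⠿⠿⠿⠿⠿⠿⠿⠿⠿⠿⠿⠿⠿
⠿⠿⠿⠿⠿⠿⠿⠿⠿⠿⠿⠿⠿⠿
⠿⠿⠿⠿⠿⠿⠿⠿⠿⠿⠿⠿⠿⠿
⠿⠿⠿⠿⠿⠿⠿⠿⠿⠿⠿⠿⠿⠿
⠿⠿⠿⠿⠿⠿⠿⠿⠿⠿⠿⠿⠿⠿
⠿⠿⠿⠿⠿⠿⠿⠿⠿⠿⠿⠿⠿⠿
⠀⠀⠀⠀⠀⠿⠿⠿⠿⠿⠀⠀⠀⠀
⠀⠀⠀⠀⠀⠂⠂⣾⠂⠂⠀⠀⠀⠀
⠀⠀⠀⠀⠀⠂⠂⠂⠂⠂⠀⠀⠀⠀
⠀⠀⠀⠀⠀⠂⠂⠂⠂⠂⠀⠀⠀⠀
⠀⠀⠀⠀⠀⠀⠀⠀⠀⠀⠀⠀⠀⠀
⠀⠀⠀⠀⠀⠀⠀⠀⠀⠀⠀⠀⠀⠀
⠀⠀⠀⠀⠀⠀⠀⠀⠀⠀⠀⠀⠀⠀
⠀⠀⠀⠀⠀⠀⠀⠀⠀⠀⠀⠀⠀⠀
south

⠿⠿⠿⠿⠿⠿⠿⠿⠿⠿⠿⠿⠿⠿
⠿⠿⠿⠿⠿⠿⠿⠿⠿⠿⠿⠿⠿⠿
⠿⠿⠿⠿⠿⠿⠿⠿⠿⠿⠿⠿⠿⠿
⠿⠿⠿⠿⠿⠿⠿⠿⠿⠿⠿⠿⠿⠿
⠿⠿⠿⠿⠿⠿⠿⠿⠿⠿⠿⠿⠿⠿
⠀⠀⠀⠀⠀⠿⠿⠿⠿⠿⠀⠀⠀⠀
⠀⠀⠀⠀⠀⠂⠂⠂⠂⠂⠀⠀⠀⠀
⠀⠀⠀⠀⠀⠂⠂⣾⠂⠂⠀⠀⠀⠀
⠀⠀⠀⠀⠀⠂⠂⠂⠂⠂⠀⠀⠀⠀
⠀⠀⠀⠀⠀⠂⠂⠂⠂⠂⠀⠀⠀⠀
⠀⠀⠀⠀⠀⠀⠀⠀⠀⠀⠀⠀⠀⠀
⠀⠀⠀⠀⠀⠀⠀⠀⠀⠀⠀⠀⠀⠀
⠀⠀⠀⠀⠀⠀⠀⠀⠀⠀⠀⠀⠀⠀
⠀⠀⠀⠀⠀⠀⠀⠀⠀⠀⠀⠀⠀⠀

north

⠿⠿⠿⠿⠿⠿⠿⠿⠿⠿⠿⠿⠿⠿
⠿⠿⠿⠿⠿⠿⠿⠿⠿⠿⠿⠿⠿⠿
⠿⠿⠿⠿⠿⠿⠿⠿⠿⠿⠿⠿⠿⠿
⠿⠿⠿⠿⠿⠿⠿⠿⠿⠿⠿⠿⠿⠿
⠿⠿⠿⠿⠿⠿⠿⠿⠿⠿⠿⠿⠿⠿
⠿⠿⠿⠿⠿⠿⠿⠿⠿⠿⠿⠿⠿⠿
⠀⠀⠀⠀⠀⠿⠿⠿⠿⠿⠀⠀⠀⠀
⠀⠀⠀⠀⠀⠂⠂⣾⠂⠂⠀⠀⠀⠀
⠀⠀⠀⠀⠀⠂⠂⠂⠂⠂⠀⠀⠀⠀
⠀⠀⠀⠀⠀⠂⠂⠂⠂⠂⠀⠀⠀⠀
⠀⠀⠀⠀⠀⠂⠂⠂⠂⠂⠀⠀⠀⠀
⠀⠀⠀⠀⠀⠀⠀⠀⠀⠀⠀⠀⠀⠀
⠀⠀⠀⠀⠀⠀⠀⠀⠀⠀⠀⠀⠀⠀
⠀⠀⠀⠀⠀⠀⠀⠀⠀⠀⠀⠀⠀⠀

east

⠿⠿⠿⠿⠿⠿⠿⠿⠿⠿⠿⠿⠿⠿
⠿⠿⠿⠿⠿⠿⠿⠿⠿⠿⠿⠿⠿⠿
⠿⠿⠿⠿⠿⠿⠿⠿⠿⠿⠿⠿⠿⠿
⠿⠿⠿⠿⠿⠿⠿⠿⠿⠿⠿⠿⠿⠿
⠿⠿⠿⠿⠿⠿⠿⠿⠿⠿⠿⠿⠿⠿
⠿⠿⠿⠿⠿⠿⠿⠿⠿⠿⠿⠿⠿⠿
⠀⠀⠀⠀⠿⠿⠿⠿⠿⠿⠀⠀⠀⠀
⠀⠀⠀⠀⠂⠂⠂⣾⠂⠂⠀⠀⠀⠀
⠀⠀⠀⠀⠂⠂⠂⠂⠂⠂⠀⠀⠀⠀
⠀⠀⠀⠀⠂⠂⠂⠂⠂⠂⠀⠀⠀⠀
⠀⠀⠀⠀⠂⠂⠂⠂⠂⠀⠀⠀⠀⠀
⠀⠀⠀⠀⠀⠀⠀⠀⠀⠀⠀⠀⠀⠀
⠀⠀⠀⠀⠀⠀⠀⠀⠀⠀⠀⠀⠀⠀
⠀⠀⠀⠀⠀⠀⠀⠀⠀⠀⠀⠀⠀⠀

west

⠿⠿⠿⠿⠿⠿⠿⠿⠿⠿⠿⠿⠿⠿
⠿⠿⠿⠿⠿⠿⠿⠿⠿⠿⠿⠿⠿⠿
⠿⠿⠿⠿⠿⠿⠿⠿⠿⠿⠿⠿⠿⠿
⠿⠿⠿⠿⠿⠿⠿⠿⠿⠿⠿⠿⠿⠿
⠿⠿⠿⠿⠿⠿⠿⠿⠿⠿⠿⠿⠿⠿
⠿⠿⠿⠿⠿⠿⠿⠿⠿⠿⠿⠿⠿⠿
⠀⠀⠀⠀⠀⠿⠿⠿⠿⠿⠿⠀⠀⠀
⠀⠀⠀⠀⠀⠂⠂⣾⠂⠂⠂⠀⠀⠀
⠀⠀⠀⠀⠀⠂⠂⠂⠂⠂⠂⠀⠀⠀
⠀⠀⠀⠀⠀⠂⠂⠂⠂⠂⠂⠀⠀⠀
⠀⠀⠀⠀⠀⠂⠂⠂⠂⠂⠀⠀⠀⠀
⠀⠀⠀⠀⠀⠀⠀⠀⠀⠀⠀⠀⠀⠀
⠀⠀⠀⠀⠀⠀⠀⠀⠀⠀⠀⠀⠀⠀
⠀⠀⠀⠀⠀⠀⠀⠀⠀⠀⠀⠀⠀⠀

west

⠿⠿⠿⠿⠿⠿⠿⠿⠿⠿⠿⠿⠿⠿
⠿⠿⠿⠿⠿⠿⠿⠿⠿⠿⠿⠿⠿⠿
⠿⠿⠿⠿⠿⠿⠿⠿⠿⠿⠿⠿⠿⠿
⠿⠿⠿⠿⠿⠿⠿⠿⠿⠿⠿⠿⠿⠿
⠿⠿⠿⠿⠿⠿⠿⠿⠿⠿⠿⠿⠿⠿
⠿⠿⠿⠿⠿⠿⠿⠿⠿⠿⠿⠿⠿⠿
⠀⠀⠀⠀⠀⠿⠿⠿⠿⠿⠿⠿⠀⠀
⠀⠀⠀⠀⠀⠿⠂⣾⠂⠂⠂⠂⠀⠀
⠀⠀⠀⠀⠀⠿⠂⠂⠂⠂⠂⠂⠀⠀
⠀⠀⠀⠀⠀⠂⠂⠂⠂⠂⠂⠂⠀⠀
⠀⠀⠀⠀⠀⠀⠂⠂⠂⠂⠂⠀⠀⠀
⠀⠀⠀⠀⠀⠀⠀⠀⠀⠀⠀⠀⠀⠀
⠀⠀⠀⠀⠀⠀⠀⠀⠀⠀⠀⠀⠀⠀
⠀⠀⠀⠀⠀⠀⠀⠀⠀⠀⠀⠀⠀⠀

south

⠿⠿⠿⠿⠿⠿⠿⠿⠿⠿⠿⠿⠿⠿
⠿⠿⠿⠿⠿⠿⠿⠿⠿⠿⠿⠿⠿⠿
⠿⠿⠿⠿⠿⠿⠿⠿⠿⠿⠿⠿⠿⠿
⠿⠿⠿⠿⠿⠿⠿⠿⠿⠿⠿⠿⠿⠿
⠿⠿⠿⠿⠿⠿⠿⠿⠿⠿⠿⠿⠿⠿
⠀⠀⠀⠀⠀⠿⠿⠿⠿⠿⠿⠿⠀⠀
⠀⠀⠀⠀⠀⠿⠂⠂⠂⠂⠂⠂⠀⠀
⠀⠀⠀⠀⠀⠿⠂⣾⠂⠂⠂⠂⠀⠀
⠀⠀⠀⠀⠀⠂⠂⠂⠂⠂⠂⠂⠀⠀
⠀⠀⠀⠀⠀⠿⠂⠂⠂⠂⠂⠀⠀⠀
⠀⠀⠀⠀⠀⠀⠀⠀⠀⠀⠀⠀⠀⠀
⠀⠀⠀⠀⠀⠀⠀⠀⠀⠀⠀⠀⠀⠀
⠀⠀⠀⠀⠀⠀⠀⠀⠀⠀⠀⠀⠀⠀
⠀⠀⠀⠀⠀⠀⠀⠀⠀⠀⠀⠀⠀⠀

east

⠿⠿⠿⠿⠿⠿⠿⠿⠿⠿⠿⠿⠿⠿
⠿⠿⠿⠿⠿⠿⠿⠿⠿⠿⠿⠿⠿⠿
⠿⠿⠿⠿⠿⠿⠿⠿⠿⠿⠿⠿⠿⠿
⠿⠿⠿⠿⠿⠿⠿⠿⠿⠿⠿⠿⠿⠿
⠿⠿⠿⠿⠿⠿⠿⠿⠿⠿⠿⠿⠿⠿
⠀⠀⠀⠀⠿⠿⠿⠿⠿⠿⠿⠀⠀⠀
⠀⠀⠀⠀⠿⠂⠂⠂⠂⠂⠂⠀⠀⠀
⠀⠀⠀⠀⠿⠂⠂⣾⠂⠂⠂⠀⠀⠀
⠀⠀⠀⠀⠂⠂⠂⠂⠂⠂⠂⠀⠀⠀
⠀⠀⠀⠀⠿⠂⠂⠂⠂⠂⠀⠀⠀⠀
⠀⠀⠀⠀⠀⠀⠀⠀⠀⠀⠀⠀⠀⠀
⠀⠀⠀⠀⠀⠀⠀⠀⠀⠀⠀⠀⠀⠀
⠀⠀⠀⠀⠀⠀⠀⠀⠀⠀⠀⠀⠀⠀
⠀⠀⠀⠀⠀⠀⠀⠀⠀⠀⠀⠀⠀⠀

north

⠿⠿⠿⠿⠿⠿⠿⠿⠿⠿⠿⠿⠿⠿
⠿⠿⠿⠿⠿⠿⠿⠿⠿⠿⠿⠿⠿⠿
⠿⠿⠿⠿⠿⠿⠿⠿⠿⠿⠿⠿⠿⠿
⠿⠿⠿⠿⠿⠿⠿⠿⠿⠿⠿⠿⠿⠿
⠿⠿⠿⠿⠿⠿⠿⠿⠿⠿⠿⠿⠿⠿
⠿⠿⠿⠿⠿⠿⠿⠿⠿⠿⠿⠿⠿⠿
⠀⠀⠀⠀⠿⠿⠿⠿⠿⠿⠿⠀⠀⠀
⠀⠀⠀⠀⠿⠂⠂⣾⠂⠂⠂⠀⠀⠀
⠀⠀⠀⠀⠿⠂⠂⠂⠂⠂⠂⠀⠀⠀
⠀⠀⠀⠀⠂⠂⠂⠂⠂⠂⠂⠀⠀⠀
⠀⠀⠀⠀⠿⠂⠂⠂⠂⠂⠀⠀⠀⠀
⠀⠀⠀⠀⠀⠀⠀⠀⠀⠀⠀⠀⠀⠀
⠀⠀⠀⠀⠀⠀⠀⠀⠀⠀⠀⠀⠀⠀
⠀⠀⠀⠀⠀⠀⠀⠀⠀⠀⠀⠀⠀⠀

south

⠿⠿⠿⠿⠿⠿⠿⠿⠿⠿⠿⠿⠿⠿
⠿⠿⠿⠿⠿⠿⠿⠿⠿⠿⠿⠿⠿⠿
⠿⠿⠿⠿⠿⠿⠿⠿⠿⠿⠿⠿⠿⠿
⠿⠿⠿⠿⠿⠿⠿⠿⠿⠿⠿⠿⠿⠿
⠿⠿⠿⠿⠿⠿⠿⠿⠿⠿⠿⠿⠿⠿
⠀⠀⠀⠀⠿⠿⠿⠿⠿⠿⠿⠀⠀⠀
⠀⠀⠀⠀⠿⠂⠂⠂⠂⠂⠂⠀⠀⠀
⠀⠀⠀⠀⠿⠂⠂⣾⠂⠂⠂⠀⠀⠀
⠀⠀⠀⠀⠂⠂⠂⠂⠂⠂⠂⠀⠀⠀
⠀⠀⠀⠀⠿⠂⠂⠂⠂⠂⠀⠀⠀⠀
⠀⠀⠀⠀⠀⠀⠀⠀⠀⠀⠀⠀⠀⠀
⠀⠀⠀⠀⠀⠀⠀⠀⠀⠀⠀⠀⠀⠀
⠀⠀⠀⠀⠀⠀⠀⠀⠀⠀⠀⠀⠀⠀
⠀⠀⠀⠀⠀⠀⠀⠀⠀⠀⠀⠀⠀⠀

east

⠿⠿⠿⠿⠿⠿⠿⠿⠿⠿⠿⠿⠿⠿
⠿⠿⠿⠿⠿⠿⠿⠿⠿⠿⠿⠿⠿⠿
⠿⠿⠿⠿⠿⠿⠿⠿⠿⠿⠿⠿⠿⠿
⠿⠿⠿⠿⠿⠿⠿⠿⠿⠿⠿⠿⠿⠿
⠿⠿⠿⠿⠿⠿⠿⠿⠿⠿⠿⠿⠿⠿
⠀⠀⠀⠿⠿⠿⠿⠿⠿⠿⠀⠀⠀⠀
⠀⠀⠀⠿⠂⠂⠂⠂⠂⠂⠀⠀⠀⠀
⠀⠀⠀⠿⠂⠂⠂⣾⠂⠂⠀⠀⠀⠀
⠀⠀⠀⠂⠂⠂⠂⠂⠂⠂⠀⠀⠀⠀
⠀⠀⠀⠿⠂⠂⠂⠂⠂⠂⠀⠀⠀⠀
⠀⠀⠀⠀⠀⠀⠀⠀⠀⠀⠀⠀⠀⠀
⠀⠀⠀⠀⠀⠀⠀⠀⠀⠀⠀⠀⠀⠀
⠀⠀⠀⠀⠀⠀⠀⠀⠀⠀⠀⠀⠀⠀
⠀⠀⠀⠀⠀⠀⠀⠀⠀⠀⠀⠀⠀⠀

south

⠿⠿⠿⠿⠿⠿⠿⠿⠿⠿⠿⠿⠿⠿
⠿⠿⠿⠿⠿⠿⠿⠿⠿⠿⠿⠿⠿⠿
⠿⠿⠿⠿⠿⠿⠿⠿⠿⠿⠿⠿⠿⠿
⠿⠿⠿⠿⠿⠿⠿⠿⠿⠿⠿⠿⠿⠿
⠀⠀⠀⠿⠿⠿⠿⠿⠿⠿⠀⠀⠀⠀
⠀⠀⠀⠿⠂⠂⠂⠂⠂⠂⠀⠀⠀⠀
⠀⠀⠀⠿⠂⠂⠂⠂⠂⠂⠀⠀⠀⠀
⠀⠀⠀⠂⠂⠂⠂⣾⠂⠂⠀⠀⠀⠀
⠀⠀⠀⠿⠂⠂⠂⠂⠂⠂⠀⠀⠀⠀
⠀⠀⠀⠀⠀⠂⠂⠂⠂⠂⠀⠀⠀⠀
⠀⠀⠀⠀⠀⠀⠀⠀⠀⠀⠀⠀⠀⠀
⠀⠀⠀⠀⠀⠀⠀⠀⠀⠀⠀⠀⠀⠀
⠀⠀⠀⠀⠀⠀⠀⠀⠀⠀⠀⠀⠀⠀
⠀⠀⠀⠀⠀⠀⠀⠀⠀⠀⠀⠀⠀⠀

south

⠿⠿⠿⠿⠿⠿⠿⠿⠿⠿⠿⠿⠿⠿
⠿⠿⠿⠿⠿⠿⠿⠿⠿⠿⠿⠿⠿⠿
⠿⠿⠿⠿⠿⠿⠿⠿⠿⠿⠿⠿⠿⠿
⠀⠀⠀⠿⠿⠿⠿⠿⠿⠿⠀⠀⠀⠀
⠀⠀⠀⠿⠂⠂⠂⠂⠂⠂⠀⠀⠀⠀
⠀⠀⠀⠿⠂⠂⠂⠂⠂⠂⠀⠀⠀⠀
⠀⠀⠀⠂⠂⠂⠂⠂⠂⠂⠀⠀⠀⠀
⠀⠀⠀⠿⠂⠂⠂⣾⠂⠂⠀⠀⠀⠀
⠀⠀⠀⠀⠀⠂⠂⠂⠂⠂⠀⠀⠀⠀
⠀⠀⠀⠀⠀⠿⠿⠿⠿⠿⠀⠀⠀⠀
⠀⠀⠀⠀⠀⠀⠀⠀⠀⠀⠀⠀⠀⠀
⠀⠀⠀⠀⠀⠀⠀⠀⠀⠀⠀⠀⠀⠀
⠀⠀⠀⠀⠀⠀⠀⠀⠀⠀⠀⠀⠀⠀
⠀⠀⠀⠀⠀⠀⠀⠀⠀⠀⠀⠀⠀⠀

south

⠿⠿⠿⠿⠿⠿⠿⠿⠿⠿⠿⠿⠿⠿
⠿⠿⠿⠿⠿⠿⠿⠿⠿⠿⠿⠿⠿⠿
⠀⠀⠀⠿⠿⠿⠿⠿⠿⠿⠀⠀⠀⠀
⠀⠀⠀⠿⠂⠂⠂⠂⠂⠂⠀⠀⠀⠀
⠀⠀⠀⠿⠂⠂⠂⠂⠂⠂⠀⠀⠀⠀
⠀⠀⠀⠂⠂⠂⠂⠂⠂⠂⠀⠀⠀⠀
⠀⠀⠀⠿⠂⠂⠂⠂⠂⠂⠀⠀⠀⠀
⠀⠀⠀⠀⠀⠂⠂⣾⠂⠂⠀⠀⠀⠀
⠀⠀⠀⠀⠀⠿⠿⠿⠿⠿⠀⠀⠀⠀
⠀⠀⠀⠀⠀⠿⠿⠿⠿⠿⠀⠀⠀⠀
⠀⠀⠀⠀⠀⠀⠀⠀⠀⠀⠀⠀⠀⠀
⠀⠀⠀⠀⠀⠀⠀⠀⠀⠀⠀⠀⠀⠀
⠀⠀⠀⠀⠀⠀⠀⠀⠀⠀⠀⠀⠀⠀
⠀⠀⠀⠀⠀⠀⠀⠀⠀⠀⠀⠀⠀⠀

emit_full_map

⠿⠿⠿⠿⠿⠿⠿
⠿⠂⠂⠂⠂⠂⠂
⠿⠂⠂⠂⠂⠂⠂
⠂⠂⠂⠂⠂⠂⠂
⠿⠂⠂⠂⠂⠂⠂
⠀⠀⠂⠂⣾⠂⠂
⠀⠀⠿⠿⠿⠿⠿
⠀⠀⠿⠿⠿⠿⠿

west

⠿⠿⠿⠿⠿⠿⠿⠿⠿⠿⠿⠿⠿⠿
⠿⠿⠿⠿⠿⠿⠿⠿⠿⠿⠿⠿⠿⠿
⠀⠀⠀⠀⠿⠿⠿⠿⠿⠿⠿⠀⠀⠀
⠀⠀⠀⠀⠿⠂⠂⠂⠂⠂⠂⠀⠀⠀
⠀⠀⠀⠀⠿⠂⠂⠂⠂⠂⠂⠀⠀⠀
⠀⠀⠀⠀⠂⠂⠂⠂⠂⠂⠂⠀⠀⠀
⠀⠀⠀⠀⠿⠂⠂⠂⠂⠂⠂⠀⠀⠀
⠀⠀⠀⠀⠀⠂⠂⣾⠂⠂⠂⠀⠀⠀
⠀⠀⠀⠀⠀⠿⠿⠿⠿⠿⠿⠀⠀⠀
⠀⠀⠀⠀⠀⠿⠿⠿⠿⠿⠿⠀⠀⠀
⠀⠀⠀⠀⠀⠀⠀⠀⠀⠀⠀⠀⠀⠀
⠀⠀⠀⠀⠀⠀⠀⠀⠀⠀⠀⠀⠀⠀
⠀⠀⠀⠀⠀⠀⠀⠀⠀⠀⠀⠀⠀⠀
⠀⠀⠀⠀⠀⠀⠀⠀⠀⠀⠀⠀⠀⠀

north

⠿⠿⠿⠿⠿⠿⠿⠿⠿⠿⠿⠿⠿⠿
⠿⠿⠿⠿⠿⠿⠿⠿⠿⠿⠿⠿⠿⠿
⠿⠿⠿⠿⠿⠿⠿⠿⠿⠿⠿⠿⠿⠿
⠀⠀⠀⠀⠿⠿⠿⠿⠿⠿⠿⠀⠀⠀
⠀⠀⠀⠀⠿⠂⠂⠂⠂⠂⠂⠀⠀⠀
⠀⠀⠀⠀⠿⠂⠂⠂⠂⠂⠂⠀⠀⠀
⠀⠀⠀⠀⠂⠂⠂⠂⠂⠂⠂⠀⠀⠀
⠀⠀⠀⠀⠿⠂⠂⣾⠂⠂⠂⠀⠀⠀
⠀⠀⠀⠀⠀⠂⠂⠂⠂⠂⠂⠀⠀⠀
⠀⠀⠀⠀⠀⠿⠿⠿⠿⠿⠿⠀⠀⠀
⠀⠀⠀⠀⠀⠿⠿⠿⠿⠿⠿⠀⠀⠀
⠀⠀⠀⠀⠀⠀⠀⠀⠀⠀⠀⠀⠀⠀
⠀⠀⠀⠀⠀⠀⠀⠀⠀⠀⠀⠀⠀⠀
⠀⠀⠀⠀⠀⠀⠀⠀⠀⠀⠀⠀⠀⠀

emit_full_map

⠿⠿⠿⠿⠿⠿⠿
⠿⠂⠂⠂⠂⠂⠂
⠿⠂⠂⠂⠂⠂⠂
⠂⠂⠂⠂⠂⠂⠂
⠿⠂⠂⣾⠂⠂⠂
⠀⠂⠂⠂⠂⠂⠂
⠀⠿⠿⠿⠿⠿⠿
⠀⠿⠿⠿⠿⠿⠿


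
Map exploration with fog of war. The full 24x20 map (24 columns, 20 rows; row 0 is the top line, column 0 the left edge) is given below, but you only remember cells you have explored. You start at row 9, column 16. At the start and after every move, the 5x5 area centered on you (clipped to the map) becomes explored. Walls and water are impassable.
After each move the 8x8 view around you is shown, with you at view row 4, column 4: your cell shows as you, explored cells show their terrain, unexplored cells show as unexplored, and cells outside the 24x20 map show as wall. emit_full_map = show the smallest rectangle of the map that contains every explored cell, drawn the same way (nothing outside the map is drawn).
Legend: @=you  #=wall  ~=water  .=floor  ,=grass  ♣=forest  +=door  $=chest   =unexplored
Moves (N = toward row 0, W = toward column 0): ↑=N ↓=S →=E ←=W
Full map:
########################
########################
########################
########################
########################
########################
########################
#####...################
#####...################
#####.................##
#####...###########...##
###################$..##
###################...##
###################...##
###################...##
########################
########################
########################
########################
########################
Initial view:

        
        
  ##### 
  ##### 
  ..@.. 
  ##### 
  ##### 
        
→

        
        
 ###### 
 ###### 
 ...@.. 
 #####. 
 #####$ 
        

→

        
        
####### 
####### 
....@.. 
#####.. 
#####$. 
        

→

        
        
####### 
####### 
....@.. 
####... 
####$.. 
        

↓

        
####### 
####### 
....... 
####@.. 
####$.. 
  ##... 
        

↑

        
        
####### 
####### 
....@.. 
####... 
####$.. 
  ##... 

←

        
        
########
########
....@...
#####...
#####$..
   ##...

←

        
        
 #######
 #######
 ...@...
 #####..
 #####$.
    ##..

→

        
        
########
########
....@...
#####...
#####$..
   ##...

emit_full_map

########
########
....@...
#####...
#####$..
   ##...

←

        
        
 #######
 #######
 ...@...
 #####..
 #####$.
    ##..

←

        
        
  ######
  ######
  ..@...
  #####.
  #####$
     ##.

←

        
        
  ######
  ######
  ..@...
  ######
  ######
      ##

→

        
        
 #######
 #######
 ...@...
 ######.
 ######$
     ##.

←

        
        
  ######
  ######
  ..@...
  ######
  ######
      ##

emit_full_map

#########
#########
..@......
######...
######$..
    ##...

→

        
        
 #######
 #######
 ...@...
 ######.
 ######$
     ##.

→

        
        
########
########
....@...
######..
######$.
    ##..


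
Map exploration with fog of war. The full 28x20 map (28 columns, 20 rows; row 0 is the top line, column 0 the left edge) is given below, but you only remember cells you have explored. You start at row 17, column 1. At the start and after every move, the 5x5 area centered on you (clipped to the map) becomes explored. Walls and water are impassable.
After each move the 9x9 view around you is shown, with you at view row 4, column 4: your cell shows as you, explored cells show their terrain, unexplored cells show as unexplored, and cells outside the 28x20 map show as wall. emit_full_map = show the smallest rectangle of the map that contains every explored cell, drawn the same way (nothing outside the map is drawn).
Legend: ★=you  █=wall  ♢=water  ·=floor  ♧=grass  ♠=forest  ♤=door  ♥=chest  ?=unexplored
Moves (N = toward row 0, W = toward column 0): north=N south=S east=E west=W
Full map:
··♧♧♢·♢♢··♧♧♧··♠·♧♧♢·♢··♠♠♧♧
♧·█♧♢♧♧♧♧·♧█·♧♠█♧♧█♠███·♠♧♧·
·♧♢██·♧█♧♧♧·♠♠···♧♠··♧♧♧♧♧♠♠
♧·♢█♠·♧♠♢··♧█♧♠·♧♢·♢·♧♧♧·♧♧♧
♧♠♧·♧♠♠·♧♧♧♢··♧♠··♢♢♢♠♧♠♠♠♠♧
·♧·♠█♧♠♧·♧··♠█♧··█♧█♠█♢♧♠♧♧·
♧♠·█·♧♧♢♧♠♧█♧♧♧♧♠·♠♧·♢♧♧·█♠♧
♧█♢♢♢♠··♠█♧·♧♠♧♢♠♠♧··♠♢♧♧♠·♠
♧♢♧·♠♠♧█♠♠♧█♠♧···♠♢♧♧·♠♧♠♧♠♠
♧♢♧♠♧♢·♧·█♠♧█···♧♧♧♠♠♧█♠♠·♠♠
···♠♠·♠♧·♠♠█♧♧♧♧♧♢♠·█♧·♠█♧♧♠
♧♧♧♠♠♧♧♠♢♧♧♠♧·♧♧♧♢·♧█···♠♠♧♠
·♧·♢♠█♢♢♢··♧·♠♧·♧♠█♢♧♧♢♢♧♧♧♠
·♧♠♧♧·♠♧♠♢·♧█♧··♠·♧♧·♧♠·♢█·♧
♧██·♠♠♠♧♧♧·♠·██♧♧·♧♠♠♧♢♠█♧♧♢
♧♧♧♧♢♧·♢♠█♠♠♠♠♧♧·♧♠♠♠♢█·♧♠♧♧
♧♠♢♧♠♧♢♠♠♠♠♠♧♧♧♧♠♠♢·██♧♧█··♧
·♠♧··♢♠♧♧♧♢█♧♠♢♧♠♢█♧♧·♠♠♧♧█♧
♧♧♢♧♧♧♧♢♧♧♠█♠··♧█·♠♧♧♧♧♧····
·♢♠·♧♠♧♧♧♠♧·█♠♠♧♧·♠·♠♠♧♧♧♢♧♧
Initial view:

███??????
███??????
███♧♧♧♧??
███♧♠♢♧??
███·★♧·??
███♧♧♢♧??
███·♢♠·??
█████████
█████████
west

████?????
████?????
████♧♧♧♧?
████♧♠♢♧?
████★♠♧·?
████♧♧♢♧?
████·♢♠·?
█████████
█████████

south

████?????
████♧♧♧♧?
████♧♠♢♧?
████·♠♧·?
████★♧♢♧?
████·♢♠·?
█████████
█████████
█████████

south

████♧♧♧♧?
████♧♠♢♧?
████·♠♧·?
████♧♧♢♧?
████★♢♠·?
█████████
█████████
█████████
█████████

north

████?????
████♧♧♧♧?
████♧♠♢♧?
████·♠♧·?
████★♧♢♧?
████·♢♠·?
█████████
█████████
█████████

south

████♧♧♧♧?
████♧♠♢♧?
████·♠♧·?
████♧♧♢♧?
████★♢♠·?
█████████
█████████
█████████
█████████


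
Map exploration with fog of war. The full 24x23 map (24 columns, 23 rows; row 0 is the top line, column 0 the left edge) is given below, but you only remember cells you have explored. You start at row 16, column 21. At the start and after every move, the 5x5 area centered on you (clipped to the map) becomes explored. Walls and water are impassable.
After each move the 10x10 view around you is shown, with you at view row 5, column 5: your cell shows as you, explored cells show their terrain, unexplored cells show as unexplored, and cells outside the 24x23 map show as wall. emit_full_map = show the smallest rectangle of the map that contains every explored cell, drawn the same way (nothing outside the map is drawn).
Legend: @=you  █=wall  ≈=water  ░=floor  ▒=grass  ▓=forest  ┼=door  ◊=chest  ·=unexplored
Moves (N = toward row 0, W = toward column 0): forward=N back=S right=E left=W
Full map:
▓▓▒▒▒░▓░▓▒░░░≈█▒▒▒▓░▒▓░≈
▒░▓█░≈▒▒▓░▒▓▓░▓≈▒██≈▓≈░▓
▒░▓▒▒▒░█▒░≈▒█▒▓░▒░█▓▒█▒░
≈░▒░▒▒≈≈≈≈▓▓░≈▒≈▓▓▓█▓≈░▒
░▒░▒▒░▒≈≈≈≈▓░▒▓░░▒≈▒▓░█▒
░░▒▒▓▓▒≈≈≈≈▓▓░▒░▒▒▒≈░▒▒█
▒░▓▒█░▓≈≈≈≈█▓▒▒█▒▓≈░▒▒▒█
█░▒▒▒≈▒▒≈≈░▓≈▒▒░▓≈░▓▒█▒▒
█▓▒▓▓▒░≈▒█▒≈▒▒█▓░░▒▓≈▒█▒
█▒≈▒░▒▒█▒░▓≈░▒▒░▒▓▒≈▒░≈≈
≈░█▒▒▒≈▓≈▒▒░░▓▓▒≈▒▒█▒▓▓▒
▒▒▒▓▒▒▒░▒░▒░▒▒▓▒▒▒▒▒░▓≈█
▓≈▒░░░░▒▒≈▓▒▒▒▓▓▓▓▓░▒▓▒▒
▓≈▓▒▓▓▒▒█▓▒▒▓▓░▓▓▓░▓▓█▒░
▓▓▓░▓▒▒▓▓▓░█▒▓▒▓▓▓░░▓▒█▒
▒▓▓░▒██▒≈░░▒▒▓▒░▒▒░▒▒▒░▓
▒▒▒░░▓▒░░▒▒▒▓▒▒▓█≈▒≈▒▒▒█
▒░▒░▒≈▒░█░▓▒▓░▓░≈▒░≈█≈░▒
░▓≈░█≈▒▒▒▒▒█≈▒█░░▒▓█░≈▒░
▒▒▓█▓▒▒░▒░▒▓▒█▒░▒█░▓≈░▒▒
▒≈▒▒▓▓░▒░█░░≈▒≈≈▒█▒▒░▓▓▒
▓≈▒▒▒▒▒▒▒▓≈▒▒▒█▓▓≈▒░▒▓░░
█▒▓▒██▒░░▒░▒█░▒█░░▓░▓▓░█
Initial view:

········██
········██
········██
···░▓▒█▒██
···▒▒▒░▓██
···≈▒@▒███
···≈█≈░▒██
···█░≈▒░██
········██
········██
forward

········██
········██
········██
···▓▓█▒░██
···░▓▒█▒██
···▒▒@░▓██
···≈▒▒▒███
···≈█≈░▒██
···█░≈▒░██
········██

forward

········██
········██
········██
···░▒▓▒▒██
···▓▓█▒░██
···░▓@█▒██
···▒▒▒░▓██
···≈▒▒▒███
···≈█≈░▒██
···█░≈▒░██

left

·········█
·········█
·········█
···▓░▒▓▒▒█
···░▓▓█▒░█
···░░@▒█▒█
···░▒▒▒░▓█
···▒≈▒▒▒██
····≈█≈░▒█
····█░≈▒░█

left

··········
··········
··········
···▓▓░▒▓▒▒
···▓░▓▓█▒░
···▓░@▓▒█▒
···▒░▒▒▒░▓
···≈▒≈▒▒▒█
·····≈█≈░▒
·····█░≈▒░

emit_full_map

▓▓░▒▓▒▒
▓░▓▓█▒░
▓░@▓▒█▒
▒░▒▒▒░▓
≈▒≈▒▒▒█
··≈█≈░▒
··█░≈▒░

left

··········
··········
··········
···▓▓▓░▒▓▒
···▓▓░▓▓█▒
···▓▓@░▓▒█
···▒▒░▒▒▒░
···█≈▒≈▒▒▒
······≈█≈░
······█░≈▒

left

··········
··········
··········
···▓▓▓▓░▒▓
···▓▓▓░▓▓█
···▓▓@░░▓▒
···░▒▒░▒▒▒
···▓█≈▒≈▒▒
·······≈█≈
·······█░≈

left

··········
··········
··········
···▓▓▓▓▓░▒
···░▓▓▓░▓▓
···▒▓@▓░░▓
···▒░▒▒░▒▒
···▒▓█≈▒≈▒
········≈█
········█░

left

··········
··········
··········
···▒▓▓▓▓▓░
···▓░▓▓▓░▓
···▓▒@▓▓░░
···▓▒░▒▒░▒
···▒▒▓█≈▒≈
·········≈
·········█

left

··········
··········
··········
···▒▒▓▓▓▓▓
···▓▓░▓▓▓░
···▒▓@▓▓▓░
···▒▓▒░▒▒░
···▓▒▒▓█≈▒
··········
··········

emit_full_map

▒▒▓▓▓▓▓░▒▓▒▒
▓▓░▓▓▓░▓▓█▒░
▒▓@▓▓▓░░▓▒█▒
▒▓▒░▒▒░▒▒▒░▓
▓▒▒▓█≈▒≈▒▒▒█
·······≈█≈░▒
·······█░≈▒░

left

··········
··········
··········
···▒▒▒▓▓▓▓
···▒▓▓░▓▓▓
···█▒@▒▓▓▓
···▒▒▓▒░▒▒
···▒▓▒▒▓█≈
··········
··········

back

··········
··········
···▒▒▒▓▓▓▓
···▒▓▓░▓▓▓
···█▒▓▒▓▓▓
···▒▒@▒░▒▒
···▒▓▒▒▓█≈
···▒▓░▓░··
··········
··········

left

··········
··········
····▒▒▒▓▓▓
···▒▒▓▓░▓▓
···░█▒▓▒▓▓
···░▒@▓▒░▒
···▒▒▓▒▒▓█
···▓▒▓░▓░·
··········
··········

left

··········
··········
·····▒▒▒▓▓
···▓▒▒▓▓░▓
···▓░█▒▓▒▓
···░░@▒▓▒░
···▒▒▒▓▒▒▓
···░▓▒▓░▓░
··········
··········

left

··········
··········
······▒▒▒▓
···█▓▒▒▓▓░
···▓▓░█▒▓▒
···≈░@▒▒▓▒
···░▒▒▒▓▒▒
···█░▓▒▓░▓
··········
··········

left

··········
··········
·······▒▒▒
···▒█▓▒▒▓▓
···▓▓▓░█▒▓
···▒≈@░▒▒▓
···░░▒▒▒▓▒
···░█░▓▒▓░
··········
··········

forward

··········
··········
··········
···▒▒≈▓▒▒▒
···▒█▓▒▒▓▓
···▓▓@░█▒▓
···▒≈░░▒▒▓
···░░▒▒▒▓▒
···░█░▓▒▓░
··········

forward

··········
··········
··········
···░▒░▒░··
···▒▒≈▓▒▒▒
···▒█@▒▒▓▓
···▓▓▓░█▒▓
···▒≈░░▒▒▓
···░░▒▒▒▓▒
···░█░▓▒▓░

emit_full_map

░▒░▒░············
▒▒≈▓▒▒▒▓▓▓▓▓░▒▓▒▒
▒█@▒▒▓▓░▓▓▓░▓▓█▒░
▓▓▓░█▒▓▒▓▓▓░░▓▒█▒
▒≈░░▒▒▓▒░▒▒░▒▒▒░▓
░░▒▒▒▓▒▒▓█≈▒≈▒▒▒█
░█░▓▒▓░▓░···≈█≈░▒
············█░≈▒░

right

··········
··········
··········
··░▒░▒░▒··
··▒▒≈▓▒▒▒▓
··▒█▓@▒▓▓░
··▓▓▓░█▒▓▒
··▒≈░░▒▒▓▒
··░░▒▒▒▓▒▒
··░█░▓▒▓░▓

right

··········
··········
··········
·░▒░▒░▒▒··
·▒▒≈▓▒▒▒▓▓
·▒█▓▒@▓▓░▓
·▓▓▓░█▒▓▒▓
·▒≈░░▒▒▓▒░
·░░▒▒▒▓▒▒▓
·░█░▓▒▓░▓░

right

··········
··········
··········
░▒░▒░▒▒▓··
▒▒≈▓▒▒▒▓▓▓
▒█▓▒▒@▓░▓▓
▓▓▓░█▒▓▒▓▓
▒≈░░▒▒▓▒░▒
░░▒▒▒▓▒▒▓█
░█░▓▒▓░▓░·

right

··········
··········
··········
▒░▒░▒▒▓▒··
▒≈▓▒▒▒▓▓▓▓
█▓▒▒▓@░▓▓▓
▓▓░█▒▓▒▓▓▓
≈░░▒▒▓▒░▒▒
░▒▒▒▓▒▒▓█≈
█░▓▒▓░▓░··

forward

··········
··········
··········
···░░▓▓▒··
▒░▒░▒▒▓▒··
▒≈▓▒▒@▓▓▓▓
█▓▒▒▓▓░▓▓▓
▓▓░█▒▓▒▓▓▓
≈░░▒▒▓▒░▒▒
░▒▒▒▓▒▒▓█≈

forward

··········
··········
··········
···≈░▒▒░··
···░░▓▓▒··
▒░▒░▒@▓▒··
▒≈▓▒▒▒▓▓▓▓
█▓▒▒▓▓░▓▓▓
▓▓░█▒▓▒▓▓▓
≈░░▒▒▓▒░▒▒

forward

··········
··········
··········
···≈▒▒█▓··
···≈░▒▒░··
···░░@▓▒··
▒░▒░▒▒▓▒··
▒≈▓▒▒▒▓▓▓▓
█▓▒▒▓▓░▓▓▓
▓▓░█▒▓▒▓▓▓

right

··········
··········
··········
··≈▒▒█▓░··
··≈░▒▒░▒··
··░░▓@▒≈··
░▒░▒▒▓▒▒··
≈▓▒▒▒▓▓▓▓▓
▓▒▒▓▓░▓▓▓░
▓░█▒▓▒▓▓▓░

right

··········
··········
··········
·≈▒▒█▓░░··
·≈░▒▒░▒▓··
·░░▓▓@≈▒··
▒░▒▒▓▒▒▒··
▓▒▒▒▓▓▓▓▓░
▒▒▓▓░▓▓▓░▓
░█▒▓▒▓▓▓░░

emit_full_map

····≈▒▒█▓░░······
····≈░▒▒░▒▓······
····░░▓▓@≈▒······
░▒░▒░▒▒▓▒▒▒······
▒▒≈▓▒▒▒▓▓▓▓▓░▒▓▒▒
▒█▓▒▒▓▓░▓▓▓░▓▓█▒░
▓▓▓░█▒▓▒▓▓▓░░▓▒█▒
▒≈░░▒▒▓▒░▒▒░▒▒▒░▓
░░▒▒▒▓▒▒▓█≈▒≈▒▒▒█
░█░▓▒▓░▓░···≈█≈░▒
············█░≈▒░

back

··········
··········
·≈▒▒█▓░░··
·≈░▒▒░▒▓··
·░░▓▓▒≈▒··
▒░▒▒▓@▒▒··
▓▒▒▒▓▓▓▓▓░
▒▒▓▓░▓▓▓░▓
░█▒▓▒▓▓▓░░
░▒▒▓▒░▒▒░▒

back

··········
·≈▒▒█▓░░··
·≈░▒▒░▒▓··
·░░▓▓▒≈▒··
▒░▒▒▓▒▒▒··
▓▒▒▒▓@▓▓▓░
▒▒▓▓░▓▓▓░▓
░█▒▓▒▓▓▓░░
░▒▒▓▒░▒▒░▒
▒▒▓▒▒▓█≈▒≈

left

··········
··≈▒▒█▓░░·
··≈░▒▒░▒▓·
··░░▓▓▒≈▒·
░▒░▒▒▓▒▒▒·
≈▓▒▒▒@▓▓▓▓
▓▒▒▓▓░▓▓▓░
▓░█▒▓▒▓▓▓░
░░▒▒▓▒░▒▒░
▒▒▒▓▒▒▓█≈▒

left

··········
···≈▒▒█▓░░
···≈░▒▒░▒▓
···░░▓▓▒≈▒
▒░▒░▒▒▓▒▒▒
▒≈▓▒▒@▓▓▓▓
█▓▒▒▓▓░▓▓▓
▓▓░█▒▓▒▓▓▓
≈░░▒▒▓▒░▒▒
░▒▒▒▓▒▒▓█≈

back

···≈▒▒█▓░░
···≈░▒▒░▒▓
···░░▓▓▒≈▒
▒░▒░▒▒▓▒▒▒
▒≈▓▒▒▒▓▓▓▓
█▓▒▒▓@░▓▓▓
▓▓░█▒▓▒▓▓▓
≈░░▒▒▓▒░▒▒
░▒▒▒▓▒▒▓█≈
█░▓▒▓░▓░··

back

···≈░▒▒░▒▓
···░░▓▓▒≈▒
▒░▒░▒▒▓▒▒▒
▒≈▓▒▒▒▓▓▓▓
█▓▒▒▓▓░▓▓▓
▓▓░█▒@▒▓▓▓
≈░░▒▒▓▒░▒▒
░▒▒▒▓▒▒▓█≈
█░▓▒▓░▓░··
··········

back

···░░▓▓▒≈▒
▒░▒░▒▒▓▒▒▒
▒≈▓▒▒▒▓▓▓▓
█▓▒▒▓▓░▓▓▓
▓▓░█▒▓▒▓▓▓
≈░░▒▒@▒░▒▒
░▒▒▒▓▒▒▓█≈
█░▓▒▓░▓░··
··········
··········

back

▒░▒░▒▒▓▒▒▒
▒≈▓▒▒▒▓▓▓▓
█▓▒▒▓▓░▓▓▓
▓▓░█▒▓▒▓▓▓
≈░░▒▒▓▒░▒▒
░▒▒▒▓@▒▓█≈
█░▓▒▓░▓░··
···█≈▒█░··
··········
··········

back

▒≈▓▒▒▒▓▓▓▓
█▓▒▒▓▓░▓▓▓
▓▓░█▒▓▒▓▓▓
≈░░▒▒▓▒░▒▒
░▒▒▒▓▒▒▓█≈
█░▓▒▓@▓░··
···█≈▒█░··
···▓▒█▒░··
··········
··········

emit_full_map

····≈▒▒█▓░░······
····≈░▒▒░▒▓······
····░░▓▓▒≈▒······
░▒░▒░▒▒▓▒▒▒······
▒▒≈▓▒▒▒▓▓▓▓▓░▒▓▒▒
▒█▓▒▒▓▓░▓▓▓░▓▓█▒░
▓▓▓░█▒▓▒▓▓▓░░▓▒█▒
▒≈░░▒▒▓▒░▒▒░▒▒▒░▓
░░▒▒▒▓▒▒▓█≈▒≈▒▒▒█
░█░▓▒▓@▓░···≈█≈░▒
····█≈▒█░···█░≈▒░
····▓▒█▒░········
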